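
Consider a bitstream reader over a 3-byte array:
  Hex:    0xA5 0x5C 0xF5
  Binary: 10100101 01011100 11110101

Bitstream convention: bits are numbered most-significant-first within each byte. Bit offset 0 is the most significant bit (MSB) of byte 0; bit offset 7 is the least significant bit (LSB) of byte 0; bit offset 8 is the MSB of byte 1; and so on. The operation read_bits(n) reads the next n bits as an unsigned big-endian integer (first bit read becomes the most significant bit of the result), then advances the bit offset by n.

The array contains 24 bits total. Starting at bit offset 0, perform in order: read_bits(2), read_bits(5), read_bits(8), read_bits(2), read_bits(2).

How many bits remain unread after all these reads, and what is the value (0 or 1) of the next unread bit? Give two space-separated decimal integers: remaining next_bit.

Read 1: bits[0:2] width=2 -> value=2 (bin 10); offset now 2 = byte 0 bit 2; 22 bits remain
Read 2: bits[2:7] width=5 -> value=18 (bin 10010); offset now 7 = byte 0 bit 7; 17 bits remain
Read 3: bits[7:15] width=8 -> value=174 (bin 10101110); offset now 15 = byte 1 bit 7; 9 bits remain
Read 4: bits[15:17] width=2 -> value=1 (bin 01); offset now 17 = byte 2 bit 1; 7 bits remain
Read 5: bits[17:19] width=2 -> value=3 (bin 11); offset now 19 = byte 2 bit 3; 5 bits remain

Answer: 5 1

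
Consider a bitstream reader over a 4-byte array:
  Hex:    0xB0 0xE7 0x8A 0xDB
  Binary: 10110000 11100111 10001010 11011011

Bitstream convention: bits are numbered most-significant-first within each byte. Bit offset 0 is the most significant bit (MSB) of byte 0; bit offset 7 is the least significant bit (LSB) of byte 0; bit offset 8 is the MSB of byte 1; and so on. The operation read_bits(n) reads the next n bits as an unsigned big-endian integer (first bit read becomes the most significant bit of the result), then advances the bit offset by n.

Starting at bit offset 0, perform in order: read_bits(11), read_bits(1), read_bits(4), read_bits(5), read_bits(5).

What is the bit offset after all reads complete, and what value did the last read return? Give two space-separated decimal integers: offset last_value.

Answer: 26 11

Derivation:
Read 1: bits[0:11] width=11 -> value=1415 (bin 10110000111); offset now 11 = byte 1 bit 3; 21 bits remain
Read 2: bits[11:12] width=1 -> value=0 (bin 0); offset now 12 = byte 1 bit 4; 20 bits remain
Read 3: bits[12:16] width=4 -> value=7 (bin 0111); offset now 16 = byte 2 bit 0; 16 bits remain
Read 4: bits[16:21] width=5 -> value=17 (bin 10001); offset now 21 = byte 2 bit 5; 11 bits remain
Read 5: bits[21:26] width=5 -> value=11 (bin 01011); offset now 26 = byte 3 bit 2; 6 bits remain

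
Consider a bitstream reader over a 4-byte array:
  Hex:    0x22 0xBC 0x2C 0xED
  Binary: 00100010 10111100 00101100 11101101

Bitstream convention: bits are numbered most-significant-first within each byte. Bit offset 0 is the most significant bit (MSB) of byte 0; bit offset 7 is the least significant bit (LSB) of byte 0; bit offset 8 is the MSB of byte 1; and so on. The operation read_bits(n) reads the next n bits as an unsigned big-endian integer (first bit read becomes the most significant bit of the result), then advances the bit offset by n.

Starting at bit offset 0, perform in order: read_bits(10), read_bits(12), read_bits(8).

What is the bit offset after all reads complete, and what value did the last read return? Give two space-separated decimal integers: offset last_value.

Read 1: bits[0:10] width=10 -> value=138 (bin 0010001010); offset now 10 = byte 1 bit 2; 22 bits remain
Read 2: bits[10:22] width=12 -> value=3851 (bin 111100001011); offset now 22 = byte 2 bit 6; 10 bits remain
Read 3: bits[22:30] width=8 -> value=59 (bin 00111011); offset now 30 = byte 3 bit 6; 2 bits remain

Answer: 30 59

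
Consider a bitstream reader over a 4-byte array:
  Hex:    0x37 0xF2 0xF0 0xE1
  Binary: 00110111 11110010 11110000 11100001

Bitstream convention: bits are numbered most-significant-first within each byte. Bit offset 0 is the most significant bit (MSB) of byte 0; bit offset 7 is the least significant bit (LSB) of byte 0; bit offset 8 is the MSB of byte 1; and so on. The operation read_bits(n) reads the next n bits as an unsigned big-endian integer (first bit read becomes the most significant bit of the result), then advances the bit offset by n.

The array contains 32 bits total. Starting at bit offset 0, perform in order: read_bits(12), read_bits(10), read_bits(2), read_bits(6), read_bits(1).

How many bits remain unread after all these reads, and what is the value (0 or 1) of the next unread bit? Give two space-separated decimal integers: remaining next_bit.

Read 1: bits[0:12] width=12 -> value=895 (bin 001101111111); offset now 12 = byte 1 bit 4; 20 bits remain
Read 2: bits[12:22] width=10 -> value=188 (bin 0010111100); offset now 22 = byte 2 bit 6; 10 bits remain
Read 3: bits[22:24] width=2 -> value=0 (bin 00); offset now 24 = byte 3 bit 0; 8 bits remain
Read 4: bits[24:30] width=6 -> value=56 (bin 111000); offset now 30 = byte 3 bit 6; 2 bits remain
Read 5: bits[30:31] width=1 -> value=0 (bin 0); offset now 31 = byte 3 bit 7; 1 bits remain

Answer: 1 1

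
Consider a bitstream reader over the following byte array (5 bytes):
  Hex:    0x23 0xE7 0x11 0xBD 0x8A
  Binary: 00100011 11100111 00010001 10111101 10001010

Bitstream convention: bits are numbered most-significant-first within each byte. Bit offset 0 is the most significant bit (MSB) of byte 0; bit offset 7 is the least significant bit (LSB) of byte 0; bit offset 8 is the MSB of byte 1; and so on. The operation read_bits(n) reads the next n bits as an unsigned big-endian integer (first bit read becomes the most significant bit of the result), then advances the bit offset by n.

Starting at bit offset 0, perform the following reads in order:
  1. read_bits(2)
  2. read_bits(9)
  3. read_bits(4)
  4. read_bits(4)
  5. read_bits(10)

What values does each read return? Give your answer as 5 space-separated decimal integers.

Read 1: bits[0:2] width=2 -> value=0 (bin 00); offset now 2 = byte 0 bit 2; 38 bits remain
Read 2: bits[2:11] width=9 -> value=287 (bin 100011111); offset now 11 = byte 1 bit 3; 29 bits remain
Read 3: bits[11:15] width=4 -> value=3 (bin 0011); offset now 15 = byte 1 bit 7; 25 bits remain
Read 4: bits[15:19] width=4 -> value=8 (bin 1000); offset now 19 = byte 2 bit 3; 21 bits remain
Read 5: bits[19:29] width=10 -> value=567 (bin 1000110111); offset now 29 = byte 3 bit 5; 11 bits remain

Answer: 0 287 3 8 567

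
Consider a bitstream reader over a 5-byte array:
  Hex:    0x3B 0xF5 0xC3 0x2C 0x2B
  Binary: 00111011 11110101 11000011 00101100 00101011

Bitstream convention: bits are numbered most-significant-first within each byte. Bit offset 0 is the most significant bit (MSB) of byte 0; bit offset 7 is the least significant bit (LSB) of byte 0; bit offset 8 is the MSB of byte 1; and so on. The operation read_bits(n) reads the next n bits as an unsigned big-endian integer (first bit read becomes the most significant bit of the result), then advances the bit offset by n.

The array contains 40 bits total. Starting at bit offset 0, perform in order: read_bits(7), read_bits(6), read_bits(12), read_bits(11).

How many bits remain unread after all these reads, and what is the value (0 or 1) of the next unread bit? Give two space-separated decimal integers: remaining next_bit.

Answer: 4 1

Derivation:
Read 1: bits[0:7] width=7 -> value=29 (bin 0011101); offset now 7 = byte 0 bit 7; 33 bits remain
Read 2: bits[7:13] width=6 -> value=62 (bin 111110); offset now 13 = byte 1 bit 5; 27 bits remain
Read 3: bits[13:25] width=12 -> value=2950 (bin 101110000110); offset now 25 = byte 3 bit 1; 15 bits remain
Read 4: bits[25:36] width=11 -> value=706 (bin 01011000010); offset now 36 = byte 4 bit 4; 4 bits remain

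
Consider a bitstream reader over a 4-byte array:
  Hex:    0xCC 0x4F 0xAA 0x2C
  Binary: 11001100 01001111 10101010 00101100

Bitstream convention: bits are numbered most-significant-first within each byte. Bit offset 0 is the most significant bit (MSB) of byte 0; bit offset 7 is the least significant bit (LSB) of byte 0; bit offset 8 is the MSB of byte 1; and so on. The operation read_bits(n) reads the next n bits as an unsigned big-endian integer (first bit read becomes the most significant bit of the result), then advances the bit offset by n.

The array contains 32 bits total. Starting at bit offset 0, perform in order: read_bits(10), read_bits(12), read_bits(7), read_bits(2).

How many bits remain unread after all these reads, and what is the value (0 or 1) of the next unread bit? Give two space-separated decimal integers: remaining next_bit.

Answer: 1 0

Derivation:
Read 1: bits[0:10] width=10 -> value=817 (bin 1100110001); offset now 10 = byte 1 bit 2; 22 bits remain
Read 2: bits[10:22] width=12 -> value=1002 (bin 001111101010); offset now 22 = byte 2 bit 6; 10 bits remain
Read 3: bits[22:29] width=7 -> value=69 (bin 1000101); offset now 29 = byte 3 bit 5; 3 bits remain
Read 4: bits[29:31] width=2 -> value=2 (bin 10); offset now 31 = byte 3 bit 7; 1 bits remain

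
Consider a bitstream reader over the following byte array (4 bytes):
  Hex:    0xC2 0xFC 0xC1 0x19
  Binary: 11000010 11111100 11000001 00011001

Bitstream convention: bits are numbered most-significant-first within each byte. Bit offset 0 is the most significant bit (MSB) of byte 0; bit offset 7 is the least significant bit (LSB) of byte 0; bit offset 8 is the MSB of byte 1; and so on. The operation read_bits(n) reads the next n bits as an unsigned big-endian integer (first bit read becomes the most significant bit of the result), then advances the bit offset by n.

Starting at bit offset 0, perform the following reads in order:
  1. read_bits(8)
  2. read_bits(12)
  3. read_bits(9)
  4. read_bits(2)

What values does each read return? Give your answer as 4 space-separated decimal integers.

Read 1: bits[0:8] width=8 -> value=194 (bin 11000010); offset now 8 = byte 1 bit 0; 24 bits remain
Read 2: bits[8:20] width=12 -> value=4044 (bin 111111001100); offset now 20 = byte 2 bit 4; 12 bits remain
Read 3: bits[20:29] width=9 -> value=35 (bin 000100011); offset now 29 = byte 3 bit 5; 3 bits remain
Read 4: bits[29:31] width=2 -> value=0 (bin 00); offset now 31 = byte 3 bit 7; 1 bits remain

Answer: 194 4044 35 0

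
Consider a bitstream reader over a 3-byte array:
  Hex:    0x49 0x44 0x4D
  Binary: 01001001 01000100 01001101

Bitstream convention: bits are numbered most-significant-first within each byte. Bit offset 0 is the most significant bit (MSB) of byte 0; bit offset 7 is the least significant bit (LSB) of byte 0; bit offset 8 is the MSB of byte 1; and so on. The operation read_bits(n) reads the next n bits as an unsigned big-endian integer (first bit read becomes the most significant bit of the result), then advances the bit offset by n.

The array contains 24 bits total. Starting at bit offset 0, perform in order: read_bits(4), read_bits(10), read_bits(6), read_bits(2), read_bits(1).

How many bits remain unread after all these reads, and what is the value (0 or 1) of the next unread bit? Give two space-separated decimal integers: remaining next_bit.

Answer: 1 1

Derivation:
Read 1: bits[0:4] width=4 -> value=4 (bin 0100); offset now 4 = byte 0 bit 4; 20 bits remain
Read 2: bits[4:14] width=10 -> value=593 (bin 1001010001); offset now 14 = byte 1 bit 6; 10 bits remain
Read 3: bits[14:20] width=6 -> value=4 (bin 000100); offset now 20 = byte 2 bit 4; 4 bits remain
Read 4: bits[20:22] width=2 -> value=3 (bin 11); offset now 22 = byte 2 bit 6; 2 bits remain
Read 5: bits[22:23] width=1 -> value=0 (bin 0); offset now 23 = byte 2 bit 7; 1 bits remain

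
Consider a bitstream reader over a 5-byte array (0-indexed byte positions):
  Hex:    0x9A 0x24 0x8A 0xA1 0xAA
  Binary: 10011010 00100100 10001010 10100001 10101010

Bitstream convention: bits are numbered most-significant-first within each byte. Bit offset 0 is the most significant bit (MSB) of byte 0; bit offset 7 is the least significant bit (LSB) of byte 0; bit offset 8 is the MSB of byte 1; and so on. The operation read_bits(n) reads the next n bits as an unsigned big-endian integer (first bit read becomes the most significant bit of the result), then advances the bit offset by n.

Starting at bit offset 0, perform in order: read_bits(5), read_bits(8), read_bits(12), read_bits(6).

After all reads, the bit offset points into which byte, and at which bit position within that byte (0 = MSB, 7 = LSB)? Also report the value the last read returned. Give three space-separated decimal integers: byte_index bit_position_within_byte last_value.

Answer: 3 7 16

Derivation:
Read 1: bits[0:5] width=5 -> value=19 (bin 10011); offset now 5 = byte 0 bit 5; 35 bits remain
Read 2: bits[5:13] width=8 -> value=68 (bin 01000100); offset now 13 = byte 1 bit 5; 27 bits remain
Read 3: bits[13:25] width=12 -> value=2325 (bin 100100010101); offset now 25 = byte 3 bit 1; 15 bits remain
Read 4: bits[25:31] width=6 -> value=16 (bin 010000); offset now 31 = byte 3 bit 7; 9 bits remain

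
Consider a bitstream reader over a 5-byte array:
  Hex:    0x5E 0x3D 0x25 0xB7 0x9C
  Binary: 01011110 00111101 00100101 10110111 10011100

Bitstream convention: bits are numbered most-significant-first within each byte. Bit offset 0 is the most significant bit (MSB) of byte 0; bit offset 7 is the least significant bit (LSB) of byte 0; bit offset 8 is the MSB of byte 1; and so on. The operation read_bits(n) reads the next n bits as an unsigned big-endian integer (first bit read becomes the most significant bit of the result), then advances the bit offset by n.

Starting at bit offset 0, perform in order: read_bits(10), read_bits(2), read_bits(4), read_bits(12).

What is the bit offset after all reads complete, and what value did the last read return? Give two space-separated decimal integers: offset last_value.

Answer: 28 603

Derivation:
Read 1: bits[0:10] width=10 -> value=376 (bin 0101111000); offset now 10 = byte 1 bit 2; 30 bits remain
Read 2: bits[10:12] width=2 -> value=3 (bin 11); offset now 12 = byte 1 bit 4; 28 bits remain
Read 3: bits[12:16] width=4 -> value=13 (bin 1101); offset now 16 = byte 2 bit 0; 24 bits remain
Read 4: bits[16:28] width=12 -> value=603 (bin 001001011011); offset now 28 = byte 3 bit 4; 12 bits remain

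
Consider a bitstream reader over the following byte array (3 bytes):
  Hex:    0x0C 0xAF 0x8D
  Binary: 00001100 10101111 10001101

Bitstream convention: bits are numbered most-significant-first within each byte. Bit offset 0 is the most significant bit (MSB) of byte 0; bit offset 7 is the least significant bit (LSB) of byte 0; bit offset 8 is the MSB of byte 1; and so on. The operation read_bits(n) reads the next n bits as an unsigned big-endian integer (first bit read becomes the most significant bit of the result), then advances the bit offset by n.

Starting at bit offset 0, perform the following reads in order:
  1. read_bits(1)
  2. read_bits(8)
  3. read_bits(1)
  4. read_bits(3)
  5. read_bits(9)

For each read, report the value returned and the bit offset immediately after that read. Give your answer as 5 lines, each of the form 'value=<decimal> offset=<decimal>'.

Answer: value=0 offset=1
value=25 offset=9
value=0 offset=10
value=5 offset=13
value=483 offset=22

Derivation:
Read 1: bits[0:1] width=1 -> value=0 (bin 0); offset now 1 = byte 0 bit 1; 23 bits remain
Read 2: bits[1:9] width=8 -> value=25 (bin 00011001); offset now 9 = byte 1 bit 1; 15 bits remain
Read 3: bits[9:10] width=1 -> value=0 (bin 0); offset now 10 = byte 1 bit 2; 14 bits remain
Read 4: bits[10:13] width=3 -> value=5 (bin 101); offset now 13 = byte 1 bit 5; 11 bits remain
Read 5: bits[13:22] width=9 -> value=483 (bin 111100011); offset now 22 = byte 2 bit 6; 2 bits remain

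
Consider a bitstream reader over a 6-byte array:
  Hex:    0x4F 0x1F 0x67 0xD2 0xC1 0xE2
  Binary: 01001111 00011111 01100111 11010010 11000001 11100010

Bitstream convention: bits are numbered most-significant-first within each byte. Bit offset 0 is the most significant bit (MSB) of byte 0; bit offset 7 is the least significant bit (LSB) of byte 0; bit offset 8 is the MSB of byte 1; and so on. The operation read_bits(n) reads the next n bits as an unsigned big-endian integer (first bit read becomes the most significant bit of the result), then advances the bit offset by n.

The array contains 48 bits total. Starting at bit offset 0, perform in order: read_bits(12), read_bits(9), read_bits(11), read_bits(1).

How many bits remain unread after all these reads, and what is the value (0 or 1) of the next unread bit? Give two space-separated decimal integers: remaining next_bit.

Read 1: bits[0:12] width=12 -> value=1265 (bin 010011110001); offset now 12 = byte 1 bit 4; 36 bits remain
Read 2: bits[12:21] width=9 -> value=492 (bin 111101100); offset now 21 = byte 2 bit 5; 27 bits remain
Read 3: bits[21:32] width=11 -> value=2002 (bin 11111010010); offset now 32 = byte 4 bit 0; 16 bits remain
Read 4: bits[32:33] width=1 -> value=1 (bin 1); offset now 33 = byte 4 bit 1; 15 bits remain

Answer: 15 1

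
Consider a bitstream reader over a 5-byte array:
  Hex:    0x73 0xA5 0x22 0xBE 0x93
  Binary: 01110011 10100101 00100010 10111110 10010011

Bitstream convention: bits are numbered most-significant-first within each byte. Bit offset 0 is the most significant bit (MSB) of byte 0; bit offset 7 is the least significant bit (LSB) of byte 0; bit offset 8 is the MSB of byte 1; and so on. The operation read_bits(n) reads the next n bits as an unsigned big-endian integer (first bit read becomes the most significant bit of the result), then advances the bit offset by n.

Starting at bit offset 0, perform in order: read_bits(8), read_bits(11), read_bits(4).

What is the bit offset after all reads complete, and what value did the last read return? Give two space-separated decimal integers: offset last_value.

Read 1: bits[0:8] width=8 -> value=115 (bin 01110011); offset now 8 = byte 1 bit 0; 32 bits remain
Read 2: bits[8:19] width=11 -> value=1321 (bin 10100101001); offset now 19 = byte 2 bit 3; 21 bits remain
Read 3: bits[19:23] width=4 -> value=1 (bin 0001); offset now 23 = byte 2 bit 7; 17 bits remain

Answer: 23 1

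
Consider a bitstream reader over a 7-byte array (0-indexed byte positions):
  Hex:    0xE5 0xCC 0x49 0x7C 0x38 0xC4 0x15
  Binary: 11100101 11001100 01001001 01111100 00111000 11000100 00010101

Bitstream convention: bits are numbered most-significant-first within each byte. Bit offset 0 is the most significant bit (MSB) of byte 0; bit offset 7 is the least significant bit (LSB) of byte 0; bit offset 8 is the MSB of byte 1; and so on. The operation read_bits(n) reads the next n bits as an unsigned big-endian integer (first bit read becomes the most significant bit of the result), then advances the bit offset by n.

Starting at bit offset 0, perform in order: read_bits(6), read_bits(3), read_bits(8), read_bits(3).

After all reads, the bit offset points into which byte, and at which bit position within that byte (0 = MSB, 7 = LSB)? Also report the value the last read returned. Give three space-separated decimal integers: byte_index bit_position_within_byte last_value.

Read 1: bits[0:6] width=6 -> value=57 (bin 111001); offset now 6 = byte 0 bit 6; 50 bits remain
Read 2: bits[6:9] width=3 -> value=3 (bin 011); offset now 9 = byte 1 bit 1; 47 bits remain
Read 3: bits[9:17] width=8 -> value=152 (bin 10011000); offset now 17 = byte 2 bit 1; 39 bits remain
Read 4: bits[17:20] width=3 -> value=4 (bin 100); offset now 20 = byte 2 bit 4; 36 bits remain

Answer: 2 4 4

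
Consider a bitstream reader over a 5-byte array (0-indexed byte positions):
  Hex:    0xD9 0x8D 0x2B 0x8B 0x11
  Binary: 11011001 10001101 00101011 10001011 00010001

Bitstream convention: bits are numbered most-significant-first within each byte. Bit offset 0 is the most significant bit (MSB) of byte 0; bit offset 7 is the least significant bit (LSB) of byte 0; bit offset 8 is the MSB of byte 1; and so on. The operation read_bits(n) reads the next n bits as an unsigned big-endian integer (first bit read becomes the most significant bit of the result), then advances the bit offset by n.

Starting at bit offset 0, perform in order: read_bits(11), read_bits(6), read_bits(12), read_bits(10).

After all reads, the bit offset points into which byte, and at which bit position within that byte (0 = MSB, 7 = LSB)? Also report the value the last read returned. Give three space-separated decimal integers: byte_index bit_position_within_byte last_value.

Read 1: bits[0:11] width=11 -> value=1740 (bin 11011001100); offset now 11 = byte 1 bit 3; 29 bits remain
Read 2: bits[11:17] width=6 -> value=26 (bin 011010); offset now 17 = byte 2 bit 1; 23 bits remain
Read 3: bits[17:29] width=12 -> value=1393 (bin 010101110001); offset now 29 = byte 3 bit 5; 11 bits remain
Read 4: bits[29:39] width=10 -> value=392 (bin 0110001000); offset now 39 = byte 4 bit 7; 1 bits remain

Answer: 4 7 392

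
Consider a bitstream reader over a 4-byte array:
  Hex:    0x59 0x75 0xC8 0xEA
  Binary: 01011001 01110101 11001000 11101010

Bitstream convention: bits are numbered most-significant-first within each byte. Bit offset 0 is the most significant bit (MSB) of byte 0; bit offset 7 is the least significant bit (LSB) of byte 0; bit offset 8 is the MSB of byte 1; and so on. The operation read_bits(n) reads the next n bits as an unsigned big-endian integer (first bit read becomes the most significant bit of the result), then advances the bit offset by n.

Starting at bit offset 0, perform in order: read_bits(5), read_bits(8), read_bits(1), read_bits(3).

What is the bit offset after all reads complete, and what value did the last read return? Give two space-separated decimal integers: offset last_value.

Read 1: bits[0:5] width=5 -> value=11 (bin 01011); offset now 5 = byte 0 bit 5; 27 bits remain
Read 2: bits[5:13] width=8 -> value=46 (bin 00101110); offset now 13 = byte 1 bit 5; 19 bits remain
Read 3: bits[13:14] width=1 -> value=1 (bin 1); offset now 14 = byte 1 bit 6; 18 bits remain
Read 4: bits[14:17] width=3 -> value=3 (bin 011); offset now 17 = byte 2 bit 1; 15 bits remain

Answer: 17 3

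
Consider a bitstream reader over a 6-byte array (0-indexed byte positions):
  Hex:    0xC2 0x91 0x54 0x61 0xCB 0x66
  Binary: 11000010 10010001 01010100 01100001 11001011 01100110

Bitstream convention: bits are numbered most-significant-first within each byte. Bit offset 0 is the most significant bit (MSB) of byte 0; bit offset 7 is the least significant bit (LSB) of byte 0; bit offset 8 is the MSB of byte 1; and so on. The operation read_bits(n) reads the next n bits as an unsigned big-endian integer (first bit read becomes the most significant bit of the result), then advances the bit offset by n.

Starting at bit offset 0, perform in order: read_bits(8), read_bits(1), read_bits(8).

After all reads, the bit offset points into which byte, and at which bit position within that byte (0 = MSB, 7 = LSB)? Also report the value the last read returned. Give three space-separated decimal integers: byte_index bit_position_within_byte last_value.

Answer: 2 1 34

Derivation:
Read 1: bits[0:8] width=8 -> value=194 (bin 11000010); offset now 8 = byte 1 bit 0; 40 bits remain
Read 2: bits[8:9] width=1 -> value=1 (bin 1); offset now 9 = byte 1 bit 1; 39 bits remain
Read 3: bits[9:17] width=8 -> value=34 (bin 00100010); offset now 17 = byte 2 bit 1; 31 bits remain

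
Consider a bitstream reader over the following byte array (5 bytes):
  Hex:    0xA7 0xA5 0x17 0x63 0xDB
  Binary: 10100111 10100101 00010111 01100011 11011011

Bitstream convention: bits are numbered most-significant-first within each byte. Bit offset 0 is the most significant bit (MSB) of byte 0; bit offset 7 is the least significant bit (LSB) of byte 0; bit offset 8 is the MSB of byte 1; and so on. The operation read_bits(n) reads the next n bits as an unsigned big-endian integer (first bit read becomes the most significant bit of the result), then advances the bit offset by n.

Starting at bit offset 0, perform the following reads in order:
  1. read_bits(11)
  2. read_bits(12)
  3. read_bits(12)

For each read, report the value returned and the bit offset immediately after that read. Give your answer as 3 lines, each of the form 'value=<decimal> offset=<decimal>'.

Read 1: bits[0:11] width=11 -> value=1341 (bin 10100111101); offset now 11 = byte 1 bit 3; 29 bits remain
Read 2: bits[11:23] width=12 -> value=651 (bin 001010001011); offset now 23 = byte 2 bit 7; 17 bits remain
Read 3: bits[23:35] width=12 -> value=2846 (bin 101100011110); offset now 35 = byte 4 bit 3; 5 bits remain

Answer: value=1341 offset=11
value=651 offset=23
value=2846 offset=35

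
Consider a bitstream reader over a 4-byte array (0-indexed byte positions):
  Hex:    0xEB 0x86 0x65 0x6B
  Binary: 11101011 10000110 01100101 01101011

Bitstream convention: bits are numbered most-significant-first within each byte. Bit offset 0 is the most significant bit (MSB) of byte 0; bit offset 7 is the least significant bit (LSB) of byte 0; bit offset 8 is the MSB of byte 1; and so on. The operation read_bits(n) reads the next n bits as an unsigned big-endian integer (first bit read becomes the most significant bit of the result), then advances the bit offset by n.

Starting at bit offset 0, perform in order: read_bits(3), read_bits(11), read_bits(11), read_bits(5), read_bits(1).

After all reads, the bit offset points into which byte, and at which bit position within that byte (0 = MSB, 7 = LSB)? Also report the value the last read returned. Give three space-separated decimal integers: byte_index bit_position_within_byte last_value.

Read 1: bits[0:3] width=3 -> value=7 (bin 111); offset now 3 = byte 0 bit 3; 29 bits remain
Read 2: bits[3:14] width=11 -> value=737 (bin 01011100001); offset now 14 = byte 1 bit 6; 18 bits remain
Read 3: bits[14:25] width=11 -> value=1226 (bin 10011001010); offset now 25 = byte 3 bit 1; 7 bits remain
Read 4: bits[25:30] width=5 -> value=26 (bin 11010); offset now 30 = byte 3 bit 6; 2 bits remain
Read 5: bits[30:31] width=1 -> value=1 (bin 1); offset now 31 = byte 3 bit 7; 1 bits remain

Answer: 3 7 1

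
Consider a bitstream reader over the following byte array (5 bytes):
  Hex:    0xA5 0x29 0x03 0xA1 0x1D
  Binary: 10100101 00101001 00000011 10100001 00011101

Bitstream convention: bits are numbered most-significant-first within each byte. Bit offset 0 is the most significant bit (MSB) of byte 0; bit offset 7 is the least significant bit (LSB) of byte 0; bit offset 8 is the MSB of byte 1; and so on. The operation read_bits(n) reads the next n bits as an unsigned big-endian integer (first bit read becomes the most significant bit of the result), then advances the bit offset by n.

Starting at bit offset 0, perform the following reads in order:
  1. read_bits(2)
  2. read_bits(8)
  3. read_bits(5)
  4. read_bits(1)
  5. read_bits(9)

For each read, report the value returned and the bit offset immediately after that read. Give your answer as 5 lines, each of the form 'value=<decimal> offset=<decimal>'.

Read 1: bits[0:2] width=2 -> value=2 (bin 10); offset now 2 = byte 0 bit 2; 38 bits remain
Read 2: bits[2:10] width=8 -> value=148 (bin 10010100); offset now 10 = byte 1 bit 2; 30 bits remain
Read 3: bits[10:15] width=5 -> value=20 (bin 10100); offset now 15 = byte 1 bit 7; 25 bits remain
Read 4: bits[15:16] width=1 -> value=1 (bin 1); offset now 16 = byte 2 bit 0; 24 bits remain
Read 5: bits[16:25] width=9 -> value=7 (bin 000000111); offset now 25 = byte 3 bit 1; 15 bits remain

Answer: value=2 offset=2
value=148 offset=10
value=20 offset=15
value=1 offset=16
value=7 offset=25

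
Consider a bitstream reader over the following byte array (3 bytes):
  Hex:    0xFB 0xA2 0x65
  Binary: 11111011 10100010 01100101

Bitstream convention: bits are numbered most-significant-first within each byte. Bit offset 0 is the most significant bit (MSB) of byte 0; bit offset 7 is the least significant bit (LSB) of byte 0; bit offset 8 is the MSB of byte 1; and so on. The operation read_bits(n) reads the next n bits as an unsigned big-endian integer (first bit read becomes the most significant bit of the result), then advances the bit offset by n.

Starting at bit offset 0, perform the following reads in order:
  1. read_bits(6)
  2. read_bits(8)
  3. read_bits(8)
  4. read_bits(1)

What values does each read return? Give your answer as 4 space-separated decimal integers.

Read 1: bits[0:6] width=6 -> value=62 (bin 111110); offset now 6 = byte 0 bit 6; 18 bits remain
Read 2: bits[6:14] width=8 -> value=232 (bin 11101000); offset now 14 = byte 1 bit 6; 10 bits remain
Read 3: bits[14:22] width=8 -> value=153 (bin 10011001); offset now 22 = byte 2 bit 6; 2 bits remain
Read 4: bits[22:23] width=1 -> value=0 (bin 0); offset now 23 = byte 2 bit 7; 1 bits remain

Answer: 62 232 153 0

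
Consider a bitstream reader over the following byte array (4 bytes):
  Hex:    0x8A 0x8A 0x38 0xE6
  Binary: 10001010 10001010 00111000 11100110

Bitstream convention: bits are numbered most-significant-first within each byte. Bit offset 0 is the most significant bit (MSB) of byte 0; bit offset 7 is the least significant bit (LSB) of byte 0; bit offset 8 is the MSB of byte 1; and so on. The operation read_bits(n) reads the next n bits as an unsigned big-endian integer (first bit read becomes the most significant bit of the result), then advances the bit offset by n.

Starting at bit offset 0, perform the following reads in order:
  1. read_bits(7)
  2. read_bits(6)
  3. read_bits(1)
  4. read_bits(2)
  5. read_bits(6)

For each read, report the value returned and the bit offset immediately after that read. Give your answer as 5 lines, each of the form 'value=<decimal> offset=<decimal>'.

Read 1: bits[0:7] width=7 -> value=69 (bin 1000101); offset now 7 = byte 0 bit 7; 25 bits remain
Read 2: bits[7:13] width=6 -> value=17 (bin 010001); offset now 13 = byte 1 bit 5; 19 bits remain
Read 3: bits[13:14] width=1 -> value=0 (bin 0); offset now 14 = byte 1 bit 6; 18 bits remain
Read 4: bits[14:16] width=2 -> value=2 (bin 10); offset now 16 = byte 2 bit 0; 16 bits remain
Read 5: bits[16:22] width=6 -> value=14 (bin 001110); offset now 22 = byte 2 bit 6; 10 bits remain

Answer: value=69 offset=7
value=17 offset=13
value=0 offset=14
value=2 offset=16
value=14 offset=22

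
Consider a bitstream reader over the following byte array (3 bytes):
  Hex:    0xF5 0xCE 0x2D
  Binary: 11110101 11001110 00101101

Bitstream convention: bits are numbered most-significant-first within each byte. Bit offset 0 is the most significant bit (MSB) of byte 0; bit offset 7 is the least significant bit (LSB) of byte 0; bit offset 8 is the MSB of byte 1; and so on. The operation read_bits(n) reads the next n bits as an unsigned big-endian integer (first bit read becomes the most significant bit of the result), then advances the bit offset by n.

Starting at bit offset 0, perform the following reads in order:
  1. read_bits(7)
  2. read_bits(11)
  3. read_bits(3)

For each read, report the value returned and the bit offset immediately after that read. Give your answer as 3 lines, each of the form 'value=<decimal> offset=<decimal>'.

Read 1: bits[0:7] width=7 -> value=122 (bin 1111010); offset now 7 = byte 0 bit 7; 17 bits remain
Read 2: bits[7:18] width=11 -> value=1848 (bin 11100111000); offset now 18 = byte 2 bit 2; 6 bits remain
Read 3: bits[18:21] width=3 -> value=5 (bin 101); offset now 21 = byte 2 bit 5; 3 bits remain

Answer: value=122 offset=7
value=1848 offset=18
value=5 offset=21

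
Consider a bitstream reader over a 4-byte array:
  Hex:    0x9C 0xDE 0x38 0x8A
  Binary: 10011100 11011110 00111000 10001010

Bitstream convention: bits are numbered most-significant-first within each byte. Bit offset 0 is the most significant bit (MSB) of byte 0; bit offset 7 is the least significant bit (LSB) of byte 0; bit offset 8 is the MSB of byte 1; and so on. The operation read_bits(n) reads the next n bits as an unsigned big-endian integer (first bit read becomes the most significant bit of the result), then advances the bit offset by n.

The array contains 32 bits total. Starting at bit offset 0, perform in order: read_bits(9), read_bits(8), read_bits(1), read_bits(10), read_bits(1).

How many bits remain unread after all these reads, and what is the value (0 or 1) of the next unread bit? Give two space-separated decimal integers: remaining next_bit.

Read 1: bits[0:9] width=9 -> value=313 (bin 100111001); offset now 9 = byte 1 bit 1; 23 bits remain
Read 2: bits[9:17] width=8 -> value=188 (bin 10111100); offset now 17 = byte 2 bit 1; 15 bits remain
Read 3: bits[17:18] width=1 -> value=0 (bin 0); offset now 18 = byte 2 bit 2; 14 bits remain
Read 4: bits[18:28] width=10 -> value=904 (bin 1110001000); offset now 28 = byte 3 bit 4; 4 bits remain
Read 5: bits[28:29] width=1 -> value=1 (bin 1); offset now 29 = byte 3 bit 5; 3 bits remain

Answer: 3 0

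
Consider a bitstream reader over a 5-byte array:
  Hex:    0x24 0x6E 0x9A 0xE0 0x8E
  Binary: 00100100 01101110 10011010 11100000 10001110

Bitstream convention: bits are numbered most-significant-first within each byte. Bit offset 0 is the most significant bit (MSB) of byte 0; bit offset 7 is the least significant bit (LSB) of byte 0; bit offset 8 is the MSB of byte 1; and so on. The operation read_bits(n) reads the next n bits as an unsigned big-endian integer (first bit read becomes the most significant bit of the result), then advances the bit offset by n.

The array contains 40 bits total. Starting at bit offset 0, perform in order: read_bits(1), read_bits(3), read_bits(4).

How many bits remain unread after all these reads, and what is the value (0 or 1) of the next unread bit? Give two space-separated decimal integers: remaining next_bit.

Read 1: bits[0:1] width=1 -> value=0 (bin 0); offset now 1 = byte 0 bit 1; 39 bits remain
Read 2: bits[1:4] width=3 -> value=2 (bin 010); offset now 4 = byte 0 bit 4; 36 bits remain
Read 3: bits[4:8] width=4 -> value=4 (bin 0100); offset now 8 = byte 1 bit 0; 32 bits remain

Answer: 32 0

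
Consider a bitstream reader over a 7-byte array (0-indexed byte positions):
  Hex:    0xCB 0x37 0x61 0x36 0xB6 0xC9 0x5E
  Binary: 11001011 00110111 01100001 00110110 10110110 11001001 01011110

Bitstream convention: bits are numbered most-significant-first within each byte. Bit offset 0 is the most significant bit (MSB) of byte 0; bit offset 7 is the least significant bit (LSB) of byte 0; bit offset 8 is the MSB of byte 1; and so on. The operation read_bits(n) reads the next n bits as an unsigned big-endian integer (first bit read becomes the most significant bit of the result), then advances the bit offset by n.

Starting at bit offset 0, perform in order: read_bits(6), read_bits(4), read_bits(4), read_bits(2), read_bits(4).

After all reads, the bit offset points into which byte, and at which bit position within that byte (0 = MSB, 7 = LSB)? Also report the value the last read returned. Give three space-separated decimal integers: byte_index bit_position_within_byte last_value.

Read 1: bits[0:6] width=6 -> value=50 (bin 110010); offset now 6 = byte 0 bit 6; 50 bits remain
Read 2: bits[6:10] width=4 -> value=12 (bin 1100); offset now 10 = byte 1 bit 2; 46 bits remain
Read 3: bits[10:14] width=4 -> value=13 (bin 1101); offset now 14 = byte 1 bit 6; 42 bits remain
Read 4: bits[14:16] width=2 -> value=3 (bin 11); offset now 16 = byte 2 bit 0; 40 bits remain
Read 5: bits[16:20] width=4 -> value=6 (bin 0110); offset now 20 = byte 2 bit 4; 36 bits remain

Answer: 2 4 6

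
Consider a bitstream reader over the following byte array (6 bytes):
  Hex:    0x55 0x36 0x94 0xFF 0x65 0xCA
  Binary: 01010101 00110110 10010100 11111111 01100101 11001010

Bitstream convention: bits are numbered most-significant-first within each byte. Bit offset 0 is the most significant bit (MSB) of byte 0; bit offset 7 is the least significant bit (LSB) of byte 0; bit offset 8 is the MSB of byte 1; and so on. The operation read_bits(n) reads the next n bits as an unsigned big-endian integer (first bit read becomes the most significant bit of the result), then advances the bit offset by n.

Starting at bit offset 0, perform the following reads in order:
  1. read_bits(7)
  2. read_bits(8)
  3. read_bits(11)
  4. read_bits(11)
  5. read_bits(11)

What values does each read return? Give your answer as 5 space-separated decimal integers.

Answer: 42 155 595 2028 1482

Derivation:
Read 1: bits[0:7] width=7 -> value=42 (bin 0101010); offset now 7 = byte 0 bit 7; 41 bits remain
Read 2: bits[7:15] width=8 -> value=155 (bin 10011011); offset now 15 = byte 1 bit 7; 33 bits remain
Read 3: bits[15:26] width=11 -> value=595 (bin 01001010011); offset now 26 = byte 3 bit 2; 22 bits remain
Read 4: bits[26:37] width=11 -> value=2028 (bin 11111101100); offset now 37 = byte 4 bit 5; 11 bits remain
Read 5: bits[37:48] width=11 -> value=1482 (bin 10111001010); offset now 48 = byte 6 bit 0; 0 bits remain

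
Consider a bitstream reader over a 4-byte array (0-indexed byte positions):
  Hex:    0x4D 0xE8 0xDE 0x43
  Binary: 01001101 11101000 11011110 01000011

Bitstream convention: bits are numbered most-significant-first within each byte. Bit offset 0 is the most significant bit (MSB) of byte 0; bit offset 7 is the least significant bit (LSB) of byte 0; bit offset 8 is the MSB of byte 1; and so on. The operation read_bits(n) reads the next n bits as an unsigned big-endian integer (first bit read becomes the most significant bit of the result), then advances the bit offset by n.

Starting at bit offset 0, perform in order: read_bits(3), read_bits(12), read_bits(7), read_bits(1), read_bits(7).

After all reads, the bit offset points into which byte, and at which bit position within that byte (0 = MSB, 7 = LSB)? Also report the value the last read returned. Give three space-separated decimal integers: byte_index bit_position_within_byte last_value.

Read 1: bits[0:3] width=3 -> value=2 (bin 010); offset now 3 = byte 0 bit 3; 29 bits remain
Read 2: bits[3:15] width=12 -> value=1780 (bin 011011110100); offset now 15 = byte 1 bit 7; 17 bits remain
Read 3: bits[15:22] width=7 -> value=55 (bin 0110111); offset now 22 = byte 2 bit 6; 10 bits remain
Read 4: bits[22:23] width=1 -> value=1 (bin 1); offset now 23 = byte 2 bit 7; 9 bits remain
Read 5: bits[23:30] width=7 -> value=16 (bin 0010000); offset now 30 = byte 3 bit 6; 2 bits remain

Answer: 3 6 16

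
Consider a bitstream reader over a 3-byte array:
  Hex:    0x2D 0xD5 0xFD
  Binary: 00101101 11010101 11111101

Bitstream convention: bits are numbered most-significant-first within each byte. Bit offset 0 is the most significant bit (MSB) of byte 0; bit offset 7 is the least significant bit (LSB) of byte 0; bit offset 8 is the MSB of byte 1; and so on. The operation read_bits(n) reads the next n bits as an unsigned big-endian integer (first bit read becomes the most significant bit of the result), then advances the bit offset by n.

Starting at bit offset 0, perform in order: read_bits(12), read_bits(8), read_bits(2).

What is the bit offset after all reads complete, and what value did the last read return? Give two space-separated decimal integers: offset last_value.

Answer: 22 3

Derivation:
Read 1: bits[0:12] width=12 -> value=733 (bin 001011011101); offset now 12 = byte 1 bit 4; 12 bits remain
Read 2: bits[12:20] width=8 -> value=95 (bin 01011111); offset now 20 = byte 2 bit 4; 4 bits remain
Read 3: bits[20:22] width=2 -> value=3 (bin 11); offset now 22 = byte 2 bit 6; 2 bits remain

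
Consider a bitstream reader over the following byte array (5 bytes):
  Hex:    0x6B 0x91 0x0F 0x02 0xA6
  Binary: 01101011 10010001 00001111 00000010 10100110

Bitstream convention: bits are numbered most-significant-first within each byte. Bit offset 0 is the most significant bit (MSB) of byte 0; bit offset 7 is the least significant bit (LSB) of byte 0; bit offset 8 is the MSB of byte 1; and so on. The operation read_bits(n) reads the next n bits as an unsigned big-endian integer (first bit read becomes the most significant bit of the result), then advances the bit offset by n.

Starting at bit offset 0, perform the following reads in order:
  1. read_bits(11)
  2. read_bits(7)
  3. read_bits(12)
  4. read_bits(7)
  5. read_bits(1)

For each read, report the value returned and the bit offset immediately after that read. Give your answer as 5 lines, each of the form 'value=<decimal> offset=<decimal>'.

Read 1: bits[0:11] width=11 -> value=860 (bin 01101011100); offset now 11 = byte 1 bit 3; 29 bits remain
Read 2: bits[11:18] width=7 -> value=68 (bin 1000100); offset now 18 = byte 2 bit 2; 22 bits remain
Read 3: bits[18:30] width=12 -> value=960 (bin 001111000000); offset now 30 = byte 3 bit 6; 10 bits remain
Read 4: bits[30:37] width=7 -> value=84 (bin 1010100); offset now 37 = byte 4 bit 5; 3 bits remain
Read 5: bits[37:38] width=1 -> value=1 (bin 1); offset now 38 = byte 4 bit 6; 2 bits remain

Answer: value=860 offset=11
value=68 offset=18
value=960 offset=30
value=84 offset=37
value=1 offset=38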